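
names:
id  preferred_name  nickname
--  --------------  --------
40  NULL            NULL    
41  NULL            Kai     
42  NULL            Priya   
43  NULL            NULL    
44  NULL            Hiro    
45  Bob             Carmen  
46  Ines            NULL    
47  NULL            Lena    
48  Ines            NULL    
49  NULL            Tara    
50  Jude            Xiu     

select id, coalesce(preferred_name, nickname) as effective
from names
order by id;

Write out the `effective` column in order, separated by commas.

NULL, Kai, Priya, NULL, Hiro, Bob, Ines, Lena, Ines, Tara, Jude

id=40: preferred_name=NULL, nickname=NULL (all NULL) → NULL
id=41: preferred_name=NULL, nickname=Kai → Kai
id=42: preferred_name=NULL, nickname=Priya → Priya
id=43: preferred_name=NULL, nickname=NULL (all NULL) → NULL
id=44: preferred_name=NULL, nickname=Hiro → Hiro
id=45: preferred_name=Bob → Bob
id=46: preferred_name=Ines → Ines
id=47: preferred_name=NULL, nickname=Lena → Lena
id=48: preferred_name=Ines → Ines
id=49: preferred_name=NULL, nickname=Tara → Tara
id=50: preferred_name=Jude → Jude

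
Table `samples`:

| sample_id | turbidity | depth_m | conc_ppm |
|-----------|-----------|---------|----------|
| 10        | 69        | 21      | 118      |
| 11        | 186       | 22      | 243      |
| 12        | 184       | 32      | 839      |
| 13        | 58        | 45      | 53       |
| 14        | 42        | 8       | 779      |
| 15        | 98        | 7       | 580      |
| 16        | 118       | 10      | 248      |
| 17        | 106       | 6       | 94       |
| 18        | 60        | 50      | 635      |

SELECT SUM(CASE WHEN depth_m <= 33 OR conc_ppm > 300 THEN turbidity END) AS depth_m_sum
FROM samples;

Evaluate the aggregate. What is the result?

sample_id=10: ✓ → 69
sample_id=11: ✓ → 186
sample_id=12: ✓ → 184
sample_id=13: ✗
sample_id=14: ✓ → 42
sample_id=15: ✓ → 98
sample_id=16: ✓ → 118
sample_id=17: ✓ → 106
sample_id=18: ✓ → 60
depth_m_sum = 69 + 186 + 184 + 42 + 98 + 118 + 106 + 60 = 863

863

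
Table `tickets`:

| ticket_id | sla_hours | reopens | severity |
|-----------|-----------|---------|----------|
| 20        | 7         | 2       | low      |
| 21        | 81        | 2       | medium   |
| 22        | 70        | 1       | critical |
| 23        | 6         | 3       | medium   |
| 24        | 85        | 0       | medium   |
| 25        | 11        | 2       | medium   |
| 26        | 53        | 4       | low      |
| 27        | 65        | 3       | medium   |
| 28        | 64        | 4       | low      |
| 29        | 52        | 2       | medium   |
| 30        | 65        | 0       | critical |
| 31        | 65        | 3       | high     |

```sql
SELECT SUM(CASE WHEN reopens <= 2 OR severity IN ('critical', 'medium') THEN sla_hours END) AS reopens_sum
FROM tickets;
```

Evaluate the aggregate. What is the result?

442

ticket_id=20: ✓ → 7
ticket_id=21: ✓ → 81
ticket_id=22: ✓ → 70
ticket_id=23: ✓ → 6
ticket_id=24: ✓ → 85
ticket_id=25: ✓ → 11
ticket_id=26: ✗
ticket_id=27: ✓ → 65
ticket_id=28: ✗
ticket_id=29: ✓ → 52
ticket_id=30: ✓ → 65
ticket_id=31: ✗
reopens_sum = 7 + 81 + 70 + 6 + 85 + 11 + 65 + 52 + 65 = 442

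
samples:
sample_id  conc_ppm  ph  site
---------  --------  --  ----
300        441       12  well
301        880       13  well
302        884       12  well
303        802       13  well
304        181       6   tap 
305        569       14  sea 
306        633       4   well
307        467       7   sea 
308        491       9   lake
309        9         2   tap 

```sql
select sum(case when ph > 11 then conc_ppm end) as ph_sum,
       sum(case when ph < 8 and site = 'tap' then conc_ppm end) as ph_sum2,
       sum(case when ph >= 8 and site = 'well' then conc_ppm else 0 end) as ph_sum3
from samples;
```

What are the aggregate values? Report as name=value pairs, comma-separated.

[ph_sum: ph > 11]
sample_id=300: ✓ → 441
sample_id=301: ✓ → 880
sample_id=302: ✓ → 884
sample_id=303: ✓ → 802
sample_id=304: ✗
sample_id=305: ✓ → 569
sample_id=306: ✗
sample_id=307: ✗
sample_id=308: ✗
sample_id=309: ✗
ph_sum = 441 + 880 + 884 + 802 + 569 = 3576
—
[ph_sum2: ph < 8 and site = 'tap']
sample_id=300: ✗
sample_id=301: ✗
sample_id=302: ✗
sample_id=303: ✗
sample_id=304: ✓ → 181
sample_id=305: ✗
sample_id=306: ✗
sample_id=307: ✗
sample_id=308: ✗
sample_id=309: ✓ → 9
ph_sum2 = 181 + 9 = 190
—
[ph_sum3: ph >= 8 and site = 'well']
sample_id=300: ✓ → 441
sample_id=301: ✓ → 880
sample_id=302: ✓ → 884
sample_id=303: ✓ → 802
sample_id=304: ✗
sample_id=305: ✗
sample_id=306: ✗
sample_id=307: ✗
sample_id=308: ✗
sample_id=309: ✗
ph_sum3 = 441 + 880 + 884 + 802 = 3007

ph_sum=3576, ph_sum2=190, ph_sum3=3007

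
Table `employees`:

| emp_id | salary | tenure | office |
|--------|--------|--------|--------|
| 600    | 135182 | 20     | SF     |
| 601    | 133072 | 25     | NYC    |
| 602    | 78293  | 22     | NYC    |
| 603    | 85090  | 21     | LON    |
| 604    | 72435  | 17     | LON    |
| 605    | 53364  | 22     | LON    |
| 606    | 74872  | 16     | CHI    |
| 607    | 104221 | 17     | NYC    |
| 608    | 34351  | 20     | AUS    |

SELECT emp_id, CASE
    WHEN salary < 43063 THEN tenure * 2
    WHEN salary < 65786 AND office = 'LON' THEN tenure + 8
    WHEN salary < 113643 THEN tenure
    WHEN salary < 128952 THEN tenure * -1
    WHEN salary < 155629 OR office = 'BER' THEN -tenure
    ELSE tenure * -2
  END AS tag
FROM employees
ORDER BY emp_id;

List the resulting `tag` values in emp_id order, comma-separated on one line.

emp_id=600: salary < 155629 OR office = 'BER' → -20
emp_id=601: salary < 155629 OR office = 'BER' → -25
emp_id=602: salary < 113643 → 22
emp_id=603: salary < 113643 → 21
emp_id=604: salary < 113643 → 17
emp_id=605: salary < 65786 AND office = 'LON' → 30
emp_id=606: salary < 113643 → 16
emp_id=607: salary < 113643 → 17
emp_id=608: salary < 43063 → 40

-20, -25, 22, 21, 17, 30, 16, 17, 40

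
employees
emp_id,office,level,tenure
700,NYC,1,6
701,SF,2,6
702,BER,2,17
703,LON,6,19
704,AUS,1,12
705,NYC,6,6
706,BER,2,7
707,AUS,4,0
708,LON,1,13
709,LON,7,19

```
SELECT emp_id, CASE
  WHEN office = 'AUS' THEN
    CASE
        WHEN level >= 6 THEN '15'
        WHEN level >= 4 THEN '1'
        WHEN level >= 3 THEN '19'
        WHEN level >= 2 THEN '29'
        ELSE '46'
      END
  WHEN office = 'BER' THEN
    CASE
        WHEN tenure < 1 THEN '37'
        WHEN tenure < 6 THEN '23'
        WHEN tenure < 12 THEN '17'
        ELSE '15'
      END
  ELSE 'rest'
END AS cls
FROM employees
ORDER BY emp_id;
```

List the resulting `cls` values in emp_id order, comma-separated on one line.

emp_id=700: office='NYC' → outer ELSE → rest
emp_id=701: office='SF' → outer ELSE → rest
emp_id=702: office='BER' → inner[ELSE] → 15
emp_id=703: office='LON' → outer ELSE → rest
emp_id=704: office='AUS' → inner[ELSE] → 46
emp_id=705: office='NYC' → outer ELSE → rest
emp_id=706: office='BER' → inner[tenure < 12] → 17
emp_id=707: office='AUS' → inner[level >= 4] → 1
emp_id=708: office='LON' → outer ELSE → rest
emp_id=709: office='LON' → outer ELSE → rest

rest, rest, 15, rest, 46, rest, 17, 1, rest, rest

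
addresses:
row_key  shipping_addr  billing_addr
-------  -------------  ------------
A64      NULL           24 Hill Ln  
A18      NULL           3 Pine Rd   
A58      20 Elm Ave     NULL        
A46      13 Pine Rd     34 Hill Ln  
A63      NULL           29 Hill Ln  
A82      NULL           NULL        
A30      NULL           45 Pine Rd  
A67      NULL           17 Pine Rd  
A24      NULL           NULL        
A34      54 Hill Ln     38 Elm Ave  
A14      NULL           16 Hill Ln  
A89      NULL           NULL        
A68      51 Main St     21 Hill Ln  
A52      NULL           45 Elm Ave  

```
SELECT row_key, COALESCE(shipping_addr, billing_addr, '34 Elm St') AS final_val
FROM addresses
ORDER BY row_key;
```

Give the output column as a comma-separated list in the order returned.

16 Hill Ln, 3 Pine Rd, 34 Elm St, 45 Pine Rd, 54 Hill Ln, 13 Pine Rd, 45 Elm Ave, 20 Elm Ave, 29 Hill Ln, 24 Hill Ln, 17 Pine Rd, 51 Main St, 34 Elm St, 34 Elm St

row_key=A14: shipping_addr=NULL, billing_addr=16 Hill Ln → 16 Hill Ln
row_key=A18: shipping_addr=NULL, billing_addr=3 Pine Rd → 3 Pine Rd
row_key=A24: shipping_addr=NULL, billing_addr=NULL, → literal 34 Elm St → 34 Elm St
row_key=A30: shipping_addr=NULL, billing_addr=45 Pine Rd → 45 Pine Rd
row_key=A34: shipping_addr=54 Hill Ln → 54 Hill Ln
row_key=A46: shipping_addr=13 Pine Rd → 13 Pine Rd
row_key=A52: shipping_addr=NULL, billing_addr=45 Elm Ave → 45 Elm Ave
row_key=A58: shipping_addr=20 Elm Ave → 20 Elm Ave
row_key=A63: shipping_addr=NULL, billing_addr=29 Hill Ln → 29 Hill Ln
row_key=A64: shipping_addr=NULL, billing_addr=24 Hill Ln → 24 Hill Ln
row_key=A67: shipping_addr=NULL, billing_addr=17 Pine Rd → 17 Pine Rd
row_key=A68: shipping_addr=51 Main St → 51 Main St
row_key=A82: shipping_addr=NULL, billing_addr=NULL, → literal 34 Elm St → 34 Elm St
row_key=A89: shipping_addr=NULL, billing_addr=NULL, → literal 34 Elm St → 34 Elm St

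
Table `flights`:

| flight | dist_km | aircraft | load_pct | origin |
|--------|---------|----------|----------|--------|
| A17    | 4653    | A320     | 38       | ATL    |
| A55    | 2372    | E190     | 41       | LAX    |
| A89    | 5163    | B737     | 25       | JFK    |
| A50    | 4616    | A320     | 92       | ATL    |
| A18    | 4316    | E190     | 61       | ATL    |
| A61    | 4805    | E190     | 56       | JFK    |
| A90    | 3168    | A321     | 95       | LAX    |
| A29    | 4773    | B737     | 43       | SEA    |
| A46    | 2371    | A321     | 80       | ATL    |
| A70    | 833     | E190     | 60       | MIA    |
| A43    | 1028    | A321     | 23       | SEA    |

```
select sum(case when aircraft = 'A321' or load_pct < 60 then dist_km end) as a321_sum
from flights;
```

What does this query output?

flight=A17: ✓ → 4653
flight=A55: ✓ → 2372
flight=A89: ✓ → 5163
flight=A50: ✗
flight=A18: ✗
flight=A61: ✓ → 4805
flight=A90: ✓ → 3168
flight=A29: ✓ → 4773
flight=A46: ✓ → 2371
flight=A70: ✗
flight=A43: ✓ → 1028
a321_sum = 4653 + 2372 + 5163 + 4805 + 3168 + 4773 + 2371 + 1028 = 28333

28333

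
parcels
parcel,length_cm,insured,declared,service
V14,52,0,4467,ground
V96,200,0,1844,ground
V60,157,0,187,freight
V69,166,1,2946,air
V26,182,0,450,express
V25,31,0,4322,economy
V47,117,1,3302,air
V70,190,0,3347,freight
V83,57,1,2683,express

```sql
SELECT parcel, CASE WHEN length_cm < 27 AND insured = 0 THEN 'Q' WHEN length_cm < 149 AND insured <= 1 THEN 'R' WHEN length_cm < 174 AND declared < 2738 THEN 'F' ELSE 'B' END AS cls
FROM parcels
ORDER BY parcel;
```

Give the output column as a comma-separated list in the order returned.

parcel=V14: length_cm < 149 AND insured <= 1 → R
parcel=V25: length_cm < 149 AND insured <= 1 → R
parcel=V26: ELSE → B
parcel=V47: length_cm < 149 AND insured <= 1 → R
parcel=V60: length_cm < 174 AND declared < 2738 → F
parcel=V69: ELSE → B
parcel=V70: ELSE → B
parcel=V83: length_cm < 149 AND insured <= 1 → R
parcel=V96: ELSE → B

R, R, B, R, F, B, B, R, B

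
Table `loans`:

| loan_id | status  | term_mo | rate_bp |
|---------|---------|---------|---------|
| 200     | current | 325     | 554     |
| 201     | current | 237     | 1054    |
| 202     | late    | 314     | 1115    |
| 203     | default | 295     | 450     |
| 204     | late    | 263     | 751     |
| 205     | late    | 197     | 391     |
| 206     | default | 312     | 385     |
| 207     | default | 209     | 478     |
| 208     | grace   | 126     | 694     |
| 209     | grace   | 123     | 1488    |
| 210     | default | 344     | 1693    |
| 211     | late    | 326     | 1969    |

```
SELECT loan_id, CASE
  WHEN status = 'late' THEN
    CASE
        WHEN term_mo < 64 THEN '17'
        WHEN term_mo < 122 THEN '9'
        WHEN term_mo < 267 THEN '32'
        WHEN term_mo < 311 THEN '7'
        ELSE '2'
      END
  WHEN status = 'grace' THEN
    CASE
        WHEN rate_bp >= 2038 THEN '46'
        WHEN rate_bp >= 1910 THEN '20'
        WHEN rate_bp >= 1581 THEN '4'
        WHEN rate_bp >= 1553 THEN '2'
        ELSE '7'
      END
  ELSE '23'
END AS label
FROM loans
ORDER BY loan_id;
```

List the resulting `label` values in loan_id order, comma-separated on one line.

loan_id=200: status='current' → outer ELSE → 23
loan_id=201: status='current' → outer ELSE → 23
loan_id=202: status='late' → inner[ELSE] → 2
loan_id=203: status='default' → outer ELSE → 23
loan_id=204: status='late' → inner[term_mo < 267] → 32
loan_id=205: status='late' → inner[term_mo < 267] → 32
loan_id=206: status='default' → outer ELSE → 23
loan_id=207: status='default' → outer ELSE → 23
loan_id=208: status='grace' → inner[ELSE] → 7
loan_id=209: status='grace' → inner[ELSE] → 7
loan_id=210: status='default' → outer ELSE → 23
loan_id=211: status='late' → inner[ELSE] → 2

23, 23, 2, 23, 32, 32, 23, 23, 7, 7, 23, 2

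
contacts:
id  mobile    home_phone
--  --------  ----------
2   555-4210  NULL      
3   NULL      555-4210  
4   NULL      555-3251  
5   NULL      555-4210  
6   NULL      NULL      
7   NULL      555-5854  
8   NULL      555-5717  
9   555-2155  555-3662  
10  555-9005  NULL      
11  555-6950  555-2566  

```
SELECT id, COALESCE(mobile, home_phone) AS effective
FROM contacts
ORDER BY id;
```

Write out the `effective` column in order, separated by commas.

555-4210, 555-4210, 555-3251, 555-4210, NULL, 555-5854, 555-5717, 555-2155, 555-9005, 555-6950

id=2: mobile=555-4210 → 555-4210
id=3: mobile=NULL, home_phone=555-4210 → 555-4210
id=4: mobile=NULL, home_phone=555-3251 → 555-3251
id=5: mobile=NULL, home_phone=555-4210 → 555-4210
id=6: mobile=NULL, home_phone=NULL (all NULL) → NULL
id=7: mobile=NULL, home_phone=555-5854 → 555-5854
id=8: mobile=NULL, home_phone=555-5717 → 555-5717
id=9: mobile=555-2155 → 555-2155
id=10: mobile=555-9005 → 555-9005
id=11: mobile=555-6950 → 555-6950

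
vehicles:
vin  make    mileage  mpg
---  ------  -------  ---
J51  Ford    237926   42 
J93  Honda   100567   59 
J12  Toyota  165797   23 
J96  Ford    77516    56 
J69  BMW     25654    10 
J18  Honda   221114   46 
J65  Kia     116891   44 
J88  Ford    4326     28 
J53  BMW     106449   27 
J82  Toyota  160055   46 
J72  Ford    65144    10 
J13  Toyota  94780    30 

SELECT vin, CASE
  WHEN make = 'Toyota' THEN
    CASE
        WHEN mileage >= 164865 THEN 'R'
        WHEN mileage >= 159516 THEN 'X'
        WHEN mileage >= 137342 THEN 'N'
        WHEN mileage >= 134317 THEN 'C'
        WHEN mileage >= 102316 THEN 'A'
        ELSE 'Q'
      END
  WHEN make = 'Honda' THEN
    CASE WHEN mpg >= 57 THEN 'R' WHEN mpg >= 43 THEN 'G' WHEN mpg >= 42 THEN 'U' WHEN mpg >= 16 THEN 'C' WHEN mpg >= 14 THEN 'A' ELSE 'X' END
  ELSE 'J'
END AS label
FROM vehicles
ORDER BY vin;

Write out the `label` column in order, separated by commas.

vin=J12: make='Toyota' → inner[mileage >= 164865] → R
vin=J13: make='Toyota' → inner[ELSE] → Q
vin=J18: make='Honda' → inner[mpg >= 43] → G
vin=J51: make='Ford' → outer ELSE → J
vin=J53: make='BMW' → outer ELSE → J
vin=J65: make='Kia' → outer ELSE → J
vin=J69: make='BMW' → outer ELSE → J
vin=J72: make='Ford' → outer ELSE → J
vin=J82: make='Toyota' → inner[mileage >= 159516] → X
vin=J88: make='Ford' → outer ELSE → J
vin=J93: make='Honda' → inner[mpg >= 57] → R
vin=J96: make='Ford' → outer ELSE → J

R, Q, G, J, J, J, J, J, X, J, R, J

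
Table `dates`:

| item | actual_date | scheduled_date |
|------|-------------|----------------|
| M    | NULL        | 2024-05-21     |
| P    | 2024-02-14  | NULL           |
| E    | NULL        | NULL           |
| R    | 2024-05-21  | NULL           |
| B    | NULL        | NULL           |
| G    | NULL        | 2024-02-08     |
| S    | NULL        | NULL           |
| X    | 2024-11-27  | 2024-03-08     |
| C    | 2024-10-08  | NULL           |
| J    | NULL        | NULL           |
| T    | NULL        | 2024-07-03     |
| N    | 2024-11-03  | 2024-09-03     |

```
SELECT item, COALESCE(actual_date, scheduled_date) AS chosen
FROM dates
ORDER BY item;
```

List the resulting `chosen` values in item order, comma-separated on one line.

item=B: actual_date=NULL, scheduled_date=NULL (all NULL) → NULL
item=C: actual_date=2024-10-08 → 2024-10-08
item=E: actual_date=NULL, scheduled_date=NULL (all NULL) → NULL
item=G: actual_date=NULL, scheduled_date=2024-02-08 → 2024-02-08
item=J: actual_date=NULL, scheduled_date=NULL (all NULL) → NULL
item=M: actual_date=NULL, scheduled_date=2024-05-21 → 2024-05-21
item=N: actual_date=2024-11-03 → 2024-11-03
item=P: actual_date=2024-02-14 → 2024-02-14
item=R: actual_date=2024-05-21 → 2024-05-21
item=S: actual_date=NULL, scheduled_date=NULL (all NULL) → NULL
item=T: actual_date=NULL, scheduled_date=2024-07-03 → 2024-07-03
item=X: actual_date=2024-11-27 → 2024-11-27

NULL, 2024-10-08, NULL, 2024-02-08, NULL, 2024-05-21, 2024-11-03, 2024-02-14, 2024-05-21, NULL, 2024-07-03, 2024-11-27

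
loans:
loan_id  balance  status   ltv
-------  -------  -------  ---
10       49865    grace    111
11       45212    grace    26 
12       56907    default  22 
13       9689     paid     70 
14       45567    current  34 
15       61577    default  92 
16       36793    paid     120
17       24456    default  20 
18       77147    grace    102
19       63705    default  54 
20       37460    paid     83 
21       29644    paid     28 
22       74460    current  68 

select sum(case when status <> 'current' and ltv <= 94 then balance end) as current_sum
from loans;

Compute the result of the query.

loan_id=10: ✗
loan_id=11: ✓ → 45212
loan_id=12: ✓ → 56907
loan_id=13: ✓ → 9689
loan_id=14: ✗
loan_id=15: ✓ → 61577
loan_id=16: ✗
loan_id=17: ✓ → 24456
loan_id=18: ✗
loan_id=19: ✓ → 63705
loan_id=20: ✓ → 37460
loan_id=21: ✓ → 29644
loan_id=22: ✗
current_sum = 45212 + 56907 + 9689 + 61577 + 24456 + 63705 + 37460 + 29644 = 328650

328650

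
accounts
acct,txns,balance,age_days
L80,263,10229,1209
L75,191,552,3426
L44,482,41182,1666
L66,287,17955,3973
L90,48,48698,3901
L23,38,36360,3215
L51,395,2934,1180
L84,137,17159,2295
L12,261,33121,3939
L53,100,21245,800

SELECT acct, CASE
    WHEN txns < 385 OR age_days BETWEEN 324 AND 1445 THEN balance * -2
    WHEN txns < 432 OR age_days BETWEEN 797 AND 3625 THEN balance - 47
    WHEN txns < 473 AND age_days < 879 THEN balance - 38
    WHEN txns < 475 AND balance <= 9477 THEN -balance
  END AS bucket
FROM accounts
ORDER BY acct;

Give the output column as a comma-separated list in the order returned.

acct=L12: txns < 385 OR age_days BETWEEN 324 AND 1445 → -66242
acct=L23: txns < 385 OR age_days BETWEEN 324 AND 1445 → -72720
acct=L44: txns < 432 OR age_days BETWEEN 797 AND 3625 → 41135
acct=L51: txns < 385 OR age_days BETWEEN 324 AND 1445 → -5868
acct=L53: txns < 385 OR age_days BETWEEN 324 AND 1445 → -42490
acct=L66: txns < 385 OR age_days BETWEEN 324 AND 1445 → -35910
acct=L75: txns < 385 OR age_days BETWEEN 324 AND 1445 → -1104
acct=L80: txns < 385 OR age_days BETWEEN 324 AND 1445 → -20458
acct=L84: txns < 385 OR age_days BETWEEN 324 AND 1445 → -34318
acct=L90: txns < 385 OR age_days BETWEEN 324 AND 1445 → -97396

-66242, -72720, 41135, -5868, -42490, -35910, -1104, -20458, -34318, -97396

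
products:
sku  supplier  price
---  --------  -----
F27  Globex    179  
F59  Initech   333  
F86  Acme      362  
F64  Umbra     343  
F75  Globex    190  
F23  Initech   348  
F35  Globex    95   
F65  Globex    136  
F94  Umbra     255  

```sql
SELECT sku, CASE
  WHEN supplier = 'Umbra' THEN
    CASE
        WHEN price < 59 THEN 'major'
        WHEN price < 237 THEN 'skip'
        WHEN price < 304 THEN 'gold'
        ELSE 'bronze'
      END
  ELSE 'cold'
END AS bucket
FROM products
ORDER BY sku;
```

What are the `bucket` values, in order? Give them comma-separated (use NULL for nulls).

cold, cold, cold, cold, bronze, cold, cold, cold, gold

sku=F23: supplier='Initech' → outer ELSE → cold
sku=F27: supplier='Globex' → outer ELSE → cold
sku=F35: supplier='Globex' → outer ELSE → cold
sku=F59: supplier='Initech' → outer ELSE → cold
sku=F64: supplier='Umbra' → inner[ELSE] → bronze
sku=F65: supplier='Globex' → outer ELSE → cold
sku=F75: supplier='Globex' → outer ELSE → cold
sku=F86: supplier='Acme' → outer ELSE → cold
sku=F94: supplier='Umbra' → inner[price < 304] → gold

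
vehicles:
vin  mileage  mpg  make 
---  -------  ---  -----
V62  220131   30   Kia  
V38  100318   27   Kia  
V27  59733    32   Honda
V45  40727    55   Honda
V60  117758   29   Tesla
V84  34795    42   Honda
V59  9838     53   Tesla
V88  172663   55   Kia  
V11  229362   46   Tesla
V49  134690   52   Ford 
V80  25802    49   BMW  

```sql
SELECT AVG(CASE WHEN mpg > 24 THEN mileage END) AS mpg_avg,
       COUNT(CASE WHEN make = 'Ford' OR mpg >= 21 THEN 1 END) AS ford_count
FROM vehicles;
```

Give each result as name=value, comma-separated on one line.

[mpg_avg: mpg > 24]
vin=V62: ✓ → 220131
vin=V38: ✓ → 100318
vin=V27: ✓ → 59733
vin=V45: ✓ → 40727
vin=V60: ✓ → 117758
vin=V84: ✓ → 34795
vin=V59: ✓ → 9838
vin=V88: ✓ → 172663
vin=V11: ✓ → 229362
vin=V49: ✓ → 134690
vin=V80: ✓ → 25802
mpg_avg = (220131 + 100318 + 59733 + 40727 + 117758 + 34795 + 9838 + 172663 + 229362 + 134690 + 25802) / 11 = 104165.1818181818
—
[ford_count: make = 'Ford' OR mpg >= 21]
vin=V62: ✓ → 1
vin=V38: ✓ → 1
vin=V27: ✓ → 1
vin=V45: ✓ → 1
vin=V60: ✓ → 1
vin=V84: ✓ → 1
vin=V59: ✓ → 1
vin=V88: ✓ → 1
vin=V11: ✓ → 1
vin=V49: ✓ → 1
vin=V80: ✓ → 1
ford_count = COUNT(1, 1, 1, 1, 1, 1, 1, 1, 1, 1, 1) = 11

mpg_avg=104165.1818181818, ford_count=11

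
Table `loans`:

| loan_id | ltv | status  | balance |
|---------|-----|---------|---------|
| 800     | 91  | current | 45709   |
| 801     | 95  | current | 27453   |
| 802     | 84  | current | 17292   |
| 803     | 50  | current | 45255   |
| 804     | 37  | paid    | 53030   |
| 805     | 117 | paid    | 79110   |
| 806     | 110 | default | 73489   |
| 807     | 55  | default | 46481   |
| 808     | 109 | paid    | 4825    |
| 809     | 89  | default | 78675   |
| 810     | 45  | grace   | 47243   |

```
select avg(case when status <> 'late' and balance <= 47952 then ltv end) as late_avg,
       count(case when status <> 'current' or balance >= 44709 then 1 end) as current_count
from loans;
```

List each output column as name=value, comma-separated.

late_avg=75.5714285714, current_count=9

[late_avg: status <> 'late' and balance <= 47952]
loan_id=800: ✓ → 91
loan_id=801: ✓ → 95
loan_id=802: ✓ → 84
loan_id=803: ✓ → 50
loan_id=804: ✗
loan_id=805: ✗
loan_id=806: ✗
loan_id=807: ✓ → 55
loan_id=808: ✓ → 109
loan_id=809: ✗
loan_id=810: ✓ → 45
late_avg = (91 + 95 + 84 + 50 + 55 + 109 + 45) / 7 = 75.5714285714
—
[current_count: status <> 'current' or balance >= 44709]
loan_id=800: ✓ → 1
loan_id=801: ✗
loan_id=802: ✗
loan_id=803: ✓ → 1
loan_id=804: ✓ → 1
loan_id=805: ✓ → 1
loan_id=806: ✓ → 1
loan_id=807: ✓ → 1
loan_id=808: ✓ → 1
loan_id=809: ✓ → 1
loan_id=810: ✓ → 1
current_count = COUNT(1, 1, 1, 1, 1, 1, 1, 1, 1) = 9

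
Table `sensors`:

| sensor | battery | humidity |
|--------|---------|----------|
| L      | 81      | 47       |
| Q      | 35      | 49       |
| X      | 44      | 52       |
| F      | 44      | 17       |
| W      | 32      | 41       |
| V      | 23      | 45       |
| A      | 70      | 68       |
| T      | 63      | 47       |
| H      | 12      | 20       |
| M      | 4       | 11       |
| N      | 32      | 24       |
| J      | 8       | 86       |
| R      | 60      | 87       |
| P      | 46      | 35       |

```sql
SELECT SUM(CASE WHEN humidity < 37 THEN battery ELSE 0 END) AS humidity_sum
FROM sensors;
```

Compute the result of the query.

sensor=L: ✗
sensor=Q: ✗
sensor=X: ✗
sensor=F: ✓ → 44
sensor=W: ✗
sensor=V: ✗
sensor=A: ✗
sensor=T: ✗
sensor=H: ✓ → 12
sensor=M: ✓ → 4
sensor=N: ✓ → 32
sensor=J: ✗
sensor=R: ✗
sensor=P: ✓ → 46
humidity_sum = 44 + 12 + 4 + 32 + 46 = 138

138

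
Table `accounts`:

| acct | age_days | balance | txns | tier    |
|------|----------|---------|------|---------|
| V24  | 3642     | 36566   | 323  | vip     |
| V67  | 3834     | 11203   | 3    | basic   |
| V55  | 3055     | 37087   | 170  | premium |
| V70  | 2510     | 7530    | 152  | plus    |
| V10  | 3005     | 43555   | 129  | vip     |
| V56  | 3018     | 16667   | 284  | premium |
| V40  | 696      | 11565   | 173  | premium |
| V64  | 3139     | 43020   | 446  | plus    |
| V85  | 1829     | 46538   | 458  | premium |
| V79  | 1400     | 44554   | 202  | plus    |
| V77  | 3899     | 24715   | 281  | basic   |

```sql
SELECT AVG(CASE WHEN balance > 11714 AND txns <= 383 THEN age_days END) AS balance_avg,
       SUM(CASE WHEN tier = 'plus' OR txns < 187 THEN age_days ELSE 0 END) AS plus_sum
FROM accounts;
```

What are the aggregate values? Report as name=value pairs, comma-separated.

balance_avg=3003.1666666667, plus_sum=17639

[balance_avg: balance > 11714 AND txns <= 383]
acct=V24: ✓ → 3642
acct=V67: ✗
acct=V55: ✓ → 3055
acct=V70: ✗
acct=V10: ✓ → 3005
acct=V56: ✓ → 3018
acct=V40: ✗
acct=V64: ✗
acct=V85: ✗
acct=V79: ✓ → 1400
acct=V77: ✓ → 3899
balance_avg = (3642 + 3055 + 3005 + 3018 + 1400 + 3899) / 6 = 3003.1666666667
—
[plus_sum: tier = 'plus' OR txns < 187]
acct=V24: ✗
acct=V67: ✓ → 3834
acct=V55: ✓ → 3055
acct=V70: ✓ → 2510
acct=V10: ✓ → 3005
acct=V56: ✗
acct=V40: ✓ → 696
acct=V64: ✓ → 3139
acct=V85: ✗
acct=V79: ✓ → 1400
acct=V77: ✗
plus_sum = 3834 + 3055 + 2510 + 3005 + 696 + 3139 + 1400 = 17639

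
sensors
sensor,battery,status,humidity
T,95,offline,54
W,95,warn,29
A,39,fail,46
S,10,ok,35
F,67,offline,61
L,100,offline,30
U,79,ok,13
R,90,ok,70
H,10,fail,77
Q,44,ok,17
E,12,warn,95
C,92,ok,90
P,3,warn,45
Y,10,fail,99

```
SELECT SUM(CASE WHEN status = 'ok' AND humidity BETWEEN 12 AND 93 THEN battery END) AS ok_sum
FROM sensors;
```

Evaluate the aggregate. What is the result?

315

sensor=T: ✗
sensor=W: ✗
sensor=A: ✗
sensor=S: ✓ → 10
sensor=F: ✗
sensor=L: ✗
sensor=U: ✓ → 79
sensor=R: ✓ → 90
sensor=H: ✗
sensor=Q: ✓ → 44
sensor=E: ✗
sensor=C: ✓ → 92
sensor=P: ✗
sensor=Y: ✗
ok_sum = 10 + 79 + 90 + 44 + 92 = 315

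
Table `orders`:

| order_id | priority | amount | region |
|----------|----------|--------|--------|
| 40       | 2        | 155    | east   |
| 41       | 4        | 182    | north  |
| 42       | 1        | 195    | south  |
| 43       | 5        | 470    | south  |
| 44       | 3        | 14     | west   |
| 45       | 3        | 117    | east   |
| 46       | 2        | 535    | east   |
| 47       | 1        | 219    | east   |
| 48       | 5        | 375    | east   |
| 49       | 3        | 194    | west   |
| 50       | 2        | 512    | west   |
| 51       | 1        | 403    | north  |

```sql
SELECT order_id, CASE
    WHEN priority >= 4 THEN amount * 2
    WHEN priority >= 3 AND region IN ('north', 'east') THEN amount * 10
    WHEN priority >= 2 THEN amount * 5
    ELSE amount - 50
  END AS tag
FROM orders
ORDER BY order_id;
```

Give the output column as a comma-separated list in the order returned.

775, 364, 145, 940, 70, 1170, 2675, 169, 750, 970, 2560, 353

order_id=40: priority >= 2 → 775
order_id=41: priority >= 4 → 364
order_id=42: ELSE → 145
order_id=43: priority >= 4 → 940
order_id=44: priority >= 2 → 70
order_id=45: priority >= 3 AND region IN ('north', 'east') → 1170
order_id=46: priority >= 2 → 2675
order_id=47: ELSE → 169
order_id=48: priority >= 4 → 750
order_id=49: priority >= 2 → 970
order_id=50: priority >= 2 → 2560
order_id=51: ELSE → 353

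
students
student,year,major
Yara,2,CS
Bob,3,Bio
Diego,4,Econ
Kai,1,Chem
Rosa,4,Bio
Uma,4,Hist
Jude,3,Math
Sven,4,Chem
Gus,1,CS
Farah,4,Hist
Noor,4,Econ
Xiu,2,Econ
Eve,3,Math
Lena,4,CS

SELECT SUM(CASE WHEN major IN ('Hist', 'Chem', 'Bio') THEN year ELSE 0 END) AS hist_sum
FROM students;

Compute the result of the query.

20

student=Yara: ✗
student=Bob: ✓ → 3
student=Diego: ✗
student=Kai: ✓ → 1
student=Rosa: ✓ → 4
student=Uma: ✓ → 4
student=Jude: ✗
student=Sven: ✓ → 4
student=Gus: ✗
student=Farah: ✓ → 4
student=Noor: ✗
student=Xiu: ✗
student=Eve: ✗
student=Lena: ✗
hist_sum = 3 + 1 + 4 + 4 + 4 + 4 = 20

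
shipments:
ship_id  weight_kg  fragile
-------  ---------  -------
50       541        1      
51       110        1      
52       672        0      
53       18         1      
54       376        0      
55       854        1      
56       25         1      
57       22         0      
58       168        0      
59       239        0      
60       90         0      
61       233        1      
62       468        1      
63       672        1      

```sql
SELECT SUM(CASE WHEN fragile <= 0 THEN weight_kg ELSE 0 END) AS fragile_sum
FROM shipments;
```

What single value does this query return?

ship_id=50: ✗
ship_id=51: ✗
ship_id=52: ✓ → 672
ship_id=53: ✗
ship_id=54: ✓ → 376
ship_id=55: ✗
ship_id=56: ✗
ship_id=57: ✓ → 22
ship_id=58: ✓ → 168
ship_id=59: ✓ → 239
ship_id=60: ✓ → 90
ship_id=61: ✗
ship_id=62: ✗
ship_id=63: ✗
fragile_sum = 672 + 376 + 22 + 168 + 239 + 90 = 1567

1567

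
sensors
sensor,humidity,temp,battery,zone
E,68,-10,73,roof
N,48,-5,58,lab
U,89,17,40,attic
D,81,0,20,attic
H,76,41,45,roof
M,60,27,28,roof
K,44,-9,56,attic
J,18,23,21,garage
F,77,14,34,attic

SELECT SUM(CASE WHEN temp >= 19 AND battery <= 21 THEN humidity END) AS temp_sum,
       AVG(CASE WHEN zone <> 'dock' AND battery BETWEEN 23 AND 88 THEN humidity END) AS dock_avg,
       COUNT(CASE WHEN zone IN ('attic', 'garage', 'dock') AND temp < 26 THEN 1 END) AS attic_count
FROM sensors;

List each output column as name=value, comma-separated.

temp_sum=18, dock_avg=66, attic_count=5

[temp_sum: temp >= 19 AND battery <= 21]
sensor=E: ✗
sensor=N: ✗
sensor=U: ✗
sensor=D: ✗
sensor=H: ✗
sensor=M: ✗
sensor=K: ✗
sensor=J: ✓ → 18
sensor=F: ✗
temp_sum = 18
—
[dock_avg: zone <> 'dock' AND battery BETWEEN 23 AND 88]
sensor=E: ✓ → 68
sensor=N: ✓ → 48
sensor=U: ✓ → 89
sensor=D: ✗
sensor=H: ✓ → 76
sensor=M: ✓ → 60
sensor=K: ✓ → 44
sensor=J: ✗
sensor=F: ✓ → 77
dock_avg = (68 + 48 + 89 + 76 + 60 + 44 + 77) / 7 = 66
—
[attic_count: zone IN ('attic', 'garage', 'dock') AND temp < 26]
sensor=E: ✗
sensor=N: ✗
sensor=U: ✓ → 1
sensor=D: ✓ → 1
sensor=H: ✗
sensor=M: ✗
sensor=K: ✓ → 1
sensor=J: ✓ → 1
sensor=F: ✓ → 1
attic_count = COUNT(1, 1, 1, 1, 1) = 5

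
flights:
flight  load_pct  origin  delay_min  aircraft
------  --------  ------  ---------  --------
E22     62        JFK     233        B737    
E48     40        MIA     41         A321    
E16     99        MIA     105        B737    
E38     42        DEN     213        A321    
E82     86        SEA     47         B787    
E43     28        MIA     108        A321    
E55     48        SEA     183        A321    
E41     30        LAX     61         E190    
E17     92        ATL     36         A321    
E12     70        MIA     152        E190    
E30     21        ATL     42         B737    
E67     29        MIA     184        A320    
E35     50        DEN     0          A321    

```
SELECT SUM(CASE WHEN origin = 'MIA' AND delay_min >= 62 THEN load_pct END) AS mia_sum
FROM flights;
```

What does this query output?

226

flight=E22: ✗
flight=E48: ✗
flight=E16: ✓ → 99
flight=E38: ✗
flight=E82: ✗
flight=E43: ✓ → 28
flight=E55: ✗
flight=E41: ✗
flight=E17: ✗
flight=E12: ✓ → 70
flight=E30: ✗
flight=E67: ✓ → 29
flight=E35: ✗
mia_sum = 99 + 28 + 70 + 29 = 226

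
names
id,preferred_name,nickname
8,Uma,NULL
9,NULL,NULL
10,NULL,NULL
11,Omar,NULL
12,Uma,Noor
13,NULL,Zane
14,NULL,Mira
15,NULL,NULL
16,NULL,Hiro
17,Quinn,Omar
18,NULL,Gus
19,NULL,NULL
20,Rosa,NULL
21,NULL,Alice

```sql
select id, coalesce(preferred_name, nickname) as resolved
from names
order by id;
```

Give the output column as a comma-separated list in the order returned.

Uma, NULL, NULL, Omar, Uma, Zane, Mira, NULL, Hiro, Quinn, Gus, NULL, Rosa, Alice

id=8: preferred_name=Uma → Uma
id=9: preferred_name=NULL, nickname=NULL (all NULL) → NULL
id=10: preferred_name=NULL, nickname=NULL (all NULL) → NULL
id=11: preferred_name=Omar → Omar
id=12: preferred_name=Uma → Uma
id=13: preferred_name=NULL, nickname=Zane → Zane
id=14: preferred_name=NULL, nickname=Mira → Mira
id=15: preferred_name=NULL, nickname=NULL (all NULL) → NULL
id=16: preferred_name=NULL, nickname=Hiro → Hiro
id=17: preferred_name=Quinn → Quinn
id=18: preferred_name=NULL, nickname=Gus → Gus
id=19: preferred_name=NULL, nickname=NULL (all NULL) → NULL
id=20: preferred_name=Rosa → Rosa
id=21: preferred_name=NULL, nickname=Alice → Alice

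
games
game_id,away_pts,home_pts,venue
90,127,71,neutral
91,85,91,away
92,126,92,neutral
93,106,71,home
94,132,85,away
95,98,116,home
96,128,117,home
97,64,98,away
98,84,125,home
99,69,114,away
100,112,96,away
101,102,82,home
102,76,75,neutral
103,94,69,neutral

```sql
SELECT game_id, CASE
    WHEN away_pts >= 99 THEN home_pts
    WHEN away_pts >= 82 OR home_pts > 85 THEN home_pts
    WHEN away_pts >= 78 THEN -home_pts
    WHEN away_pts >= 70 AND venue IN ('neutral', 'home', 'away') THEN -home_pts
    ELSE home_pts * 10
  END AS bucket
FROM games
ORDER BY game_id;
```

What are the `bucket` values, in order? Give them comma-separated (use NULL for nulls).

game_id=90: away_pts >= 99 → 71
game_id=91: away_pts >= 82 OR home_pts > 85 → 91
game_id=92: away_pts >= 99 → 92
game_id=93: away_pts >= 99 → 71
game_id=94: away_pts >= 99 → 85
game_id=95: away_pts >= 82 OR home_pts > 85 → 116
game_id=96: away_pts >= 99 → 117
game_id=97: away_pts >= 82 OR home_pts > 85 → 98
game_id=98: away_pts >= 82 OR home_pts > 85 → 125
game_id=99: away_pts >= 82 OR home_pts > 85 → 114
game_id=100: away_pts >= 99 → 96
game_id=101: away_pts >= 99 → 82
game_id=102: away_pts >= 70 AND venue IN ('neutral', 'home', 'away') → -75
game_id=103: away_pts >= 82 OR home_pts > 85 → 69

71, 91, 92, 71, 85, 116, 117, 98, 125, 114, 96, 82, -75, 69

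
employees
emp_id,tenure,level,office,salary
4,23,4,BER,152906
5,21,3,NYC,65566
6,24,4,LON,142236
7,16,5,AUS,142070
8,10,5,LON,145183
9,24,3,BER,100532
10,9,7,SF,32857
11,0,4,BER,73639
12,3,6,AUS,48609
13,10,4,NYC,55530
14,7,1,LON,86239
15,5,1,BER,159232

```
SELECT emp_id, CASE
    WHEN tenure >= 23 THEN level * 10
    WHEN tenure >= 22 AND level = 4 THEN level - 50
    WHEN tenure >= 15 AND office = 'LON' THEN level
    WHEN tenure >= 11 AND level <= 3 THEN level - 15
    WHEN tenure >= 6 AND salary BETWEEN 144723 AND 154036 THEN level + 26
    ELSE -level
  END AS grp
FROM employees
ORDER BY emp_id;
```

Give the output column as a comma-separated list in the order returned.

emp_id=4: tenure >= 23 → 40
emp_id=5: tenure >= 11 AND level <= 3 → -12
emp_id=6: tenure >= 23 → 40
emp_id=7: ELSE → -5
emp_id=8: tenure >= 6 AND salary BETWEEN 144723 AND 154036 → 31
emp_id=9: tenure >= 23 → 30
emp_id=10: ELSE → -7
emp_id=11: ELSE → -4
emp_id=12: ELSE → -6
emp_id=13: ELSE → -4
emp_id=14: ELSE → -1
emp_id=15: ELSE → -1

40, -12, 40, -5, 31, 30, -7, -4, -6, -4, -1, -1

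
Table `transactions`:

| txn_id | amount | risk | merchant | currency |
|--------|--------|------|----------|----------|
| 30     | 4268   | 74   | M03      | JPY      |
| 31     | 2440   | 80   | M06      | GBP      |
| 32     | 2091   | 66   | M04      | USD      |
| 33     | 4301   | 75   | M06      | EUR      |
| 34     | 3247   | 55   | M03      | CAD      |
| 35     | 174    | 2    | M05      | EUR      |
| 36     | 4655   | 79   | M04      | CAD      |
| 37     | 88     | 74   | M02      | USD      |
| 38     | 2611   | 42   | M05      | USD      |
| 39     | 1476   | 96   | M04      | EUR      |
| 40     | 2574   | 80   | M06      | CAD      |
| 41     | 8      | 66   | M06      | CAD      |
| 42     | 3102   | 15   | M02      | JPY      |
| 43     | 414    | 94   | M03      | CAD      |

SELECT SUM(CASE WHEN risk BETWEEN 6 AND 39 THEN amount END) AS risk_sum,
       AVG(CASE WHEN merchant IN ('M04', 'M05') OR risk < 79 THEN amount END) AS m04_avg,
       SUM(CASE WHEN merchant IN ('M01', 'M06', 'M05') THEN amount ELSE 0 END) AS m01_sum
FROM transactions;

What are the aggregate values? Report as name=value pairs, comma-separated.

risk_sum=3102, m04_avg=2365.5454545455, m01_sum=12108

[risk_sum: risk BETWEEN 6 AND 39]
txn_id=30: ✗
txn_id=31: ✗
txn_id=32: ✗
txn_id=33: ✗
txn_id=34: ✗
txn_id=35: ✗
txn_id=36: ✗
txn_id=37: ✗
txn_id=38: ✗
txn_id=39: ✗
txn_id=40: ✗
txn_id=41: ✗
txn_id=42: ✓ → 3102
txn_id=43: ✗
risk_sum = 3102
—
[m04_avg: merchant IN ('M04', 'M05') OR risk < 79]
txn_id=30: ✓ → 4268
txn_id=31: ✗
txn_id=32: ✓ → 2091
txn_id=33: ✓ → 4301
txn_id=34: ✓ → 3247
txn_id=35: ✓ → 174
txn_id=36: ✓ → 4655
txn_id=37: ✓ → 88
txn_id=38: ✓ → 2611
txn_id=39: ✓ → 1476
txn_id=40: ✗
txn_id=41: ✓ → 8
txn_id=42: ✓ → 3102
txn_id=43: ✗
m04_avg = (4268 + 2091 + 4301 + 3247 + 174 + 4655 + 88 + 2611 + 1476 + 8 + 3102) / 11 = 2365.5454545455
—
[m01_sum: merchant IN ('M01', 'M06', 'M05')]
txn_id=30: ✗
txn_id=31: ✓ → 2440
txn_id=32: ✗
txn_id=33: ✓ → 4301
txn_id=34: ✗
txn_id=35: ✓ → 174
txn_id=36: ✗
txn_id=37: ✗
txn_id=38: ✓ → 2611
txn_id=39: ✗
txn_id=40: ✓ → 2574
txn_id=41: ✓ → 8
txn_id=42: ✗
txn_id=43: ✗
m01_sum = 2440 + 4301 + 174 + 2611 + 2574 + 8 = 12108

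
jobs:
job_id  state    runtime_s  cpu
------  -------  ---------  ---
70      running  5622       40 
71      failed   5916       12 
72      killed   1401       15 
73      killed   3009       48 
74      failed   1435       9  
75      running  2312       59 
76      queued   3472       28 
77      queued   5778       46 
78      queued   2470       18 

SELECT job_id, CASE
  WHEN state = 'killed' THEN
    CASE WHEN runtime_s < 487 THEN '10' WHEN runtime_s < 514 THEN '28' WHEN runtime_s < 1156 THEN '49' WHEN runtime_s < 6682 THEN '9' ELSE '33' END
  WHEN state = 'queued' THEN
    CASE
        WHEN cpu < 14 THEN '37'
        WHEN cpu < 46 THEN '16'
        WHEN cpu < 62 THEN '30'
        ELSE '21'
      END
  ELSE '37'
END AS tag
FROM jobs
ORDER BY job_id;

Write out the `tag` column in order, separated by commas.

job_id=70: state='running' → outer ELSE → 37
job_id=71: state='failed' → outer ELSE → 37
job_id=72: state='killed' → inner[runtime_s < 6682] → 9
job_id=73: state='killed' → inner[runtime_s < 6682] → 9
job_id=74: state='failed' → outer ELSE → 37
job_id=75: state='running' → outer ELSE → 37
job_id=76: state='queued' → inner[cpu < 46] → 16
job_id=77: state='queued' → inner[cpu < 62] → 30
job_id=78: state='queued' → inner[cpu < 46] → 16

37, 37, 9, 9, 37, 37, 16, 30, 16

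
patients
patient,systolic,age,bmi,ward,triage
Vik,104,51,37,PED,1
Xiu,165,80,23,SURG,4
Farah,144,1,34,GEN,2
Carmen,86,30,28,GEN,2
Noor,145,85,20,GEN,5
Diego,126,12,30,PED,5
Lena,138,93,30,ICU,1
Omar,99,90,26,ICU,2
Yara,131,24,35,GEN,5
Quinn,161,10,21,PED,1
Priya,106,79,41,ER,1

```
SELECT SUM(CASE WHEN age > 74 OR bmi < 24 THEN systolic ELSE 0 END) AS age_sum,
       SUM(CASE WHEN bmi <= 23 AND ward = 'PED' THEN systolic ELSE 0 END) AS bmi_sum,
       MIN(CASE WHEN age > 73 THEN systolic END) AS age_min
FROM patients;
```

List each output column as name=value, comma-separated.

[age_sum: age > 74 OR bmi < 24]
patient=Vik: ✗
patient=Xiu: ✓ → 165
patient=Farah: ✗
patient=Carmen: ✗
patient=Noor: ✓ → 145
patient=Diego: ✗
patient=Lena: ✓ → 138
patient=Omar: ✓ → 99
patient=Yara: ✗
patient=Quinn: ✓ → 161
patient=Priya: ✓ → 106
age_sum = 165 + 145 + 138 + 99 + 161 + 106 = 814
—
[bmi_sum: bmi <= 23 AND ward = 'PED']
patient=Vik: ✗
patient=Xiu: ✗
patient=Farah: ✗
patient=Carmen: ✗
patient=Noor: ✗
patient=Diego: ✗
patient=Lena: ✗
patient=Omar: ✗
patient=Yara: ✗
patient=Quinn: ✓ → 161
patient=Priya: ✗
bmi_sum = 161
—
[age_min: age > 73]
patient=Vik: ✗
patient=Xiu: ✓ → 165
patient=Farah: ✗
patient=Carmen: ✗
patient=Noor: ✓ → 145
patient=Diego: ✗
patient=Lena: ✓ → 138
patient=Omar: ✓ → 99
patient=Yara: ✗
patient=Quinn: ✗
patient=Priya: ✓ → 106
age_min = MIN(165, 145, 138, 99, 106) = 99

age_sum=814, bmi_sum=161, age_min=99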